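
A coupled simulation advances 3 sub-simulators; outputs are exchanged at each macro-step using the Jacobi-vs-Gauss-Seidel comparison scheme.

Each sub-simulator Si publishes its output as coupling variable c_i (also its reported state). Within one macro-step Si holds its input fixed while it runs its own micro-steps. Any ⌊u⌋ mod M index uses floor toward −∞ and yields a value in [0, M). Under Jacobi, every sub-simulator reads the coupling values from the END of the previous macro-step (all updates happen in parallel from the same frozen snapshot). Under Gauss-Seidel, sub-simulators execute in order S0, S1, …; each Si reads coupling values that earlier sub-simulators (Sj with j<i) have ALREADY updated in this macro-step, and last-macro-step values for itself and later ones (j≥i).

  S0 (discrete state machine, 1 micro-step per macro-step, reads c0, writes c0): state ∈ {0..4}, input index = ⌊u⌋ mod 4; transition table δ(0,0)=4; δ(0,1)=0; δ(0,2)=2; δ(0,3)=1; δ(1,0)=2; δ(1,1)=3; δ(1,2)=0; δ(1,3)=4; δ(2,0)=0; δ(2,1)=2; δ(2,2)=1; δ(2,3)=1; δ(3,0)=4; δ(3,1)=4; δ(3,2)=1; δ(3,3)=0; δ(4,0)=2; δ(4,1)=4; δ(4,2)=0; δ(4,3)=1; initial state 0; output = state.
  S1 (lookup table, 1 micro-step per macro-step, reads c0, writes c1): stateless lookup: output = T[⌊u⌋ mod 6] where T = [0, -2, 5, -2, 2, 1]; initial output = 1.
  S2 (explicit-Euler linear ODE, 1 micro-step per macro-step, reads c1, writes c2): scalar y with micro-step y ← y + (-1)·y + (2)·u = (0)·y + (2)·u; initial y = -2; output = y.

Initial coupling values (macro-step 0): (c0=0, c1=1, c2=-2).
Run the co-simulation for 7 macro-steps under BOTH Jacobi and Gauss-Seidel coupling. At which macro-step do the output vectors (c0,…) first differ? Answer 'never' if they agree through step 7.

[Jacobi] macro 1: S0 reads c0=0 → after 1×micro: 4; S1 reads c0=0 → after 1×micro: 0; S2 reads c1=1 → after 1×micro: 2 ⇒ (c0=4, c1=0, c2=2)
[Jacobi] macro 2: S0 reads c0=4 → after 1×micro: 2; S1 reads c0=4 → after 1×micro: 2; S2 reads c1=0 → after 1×micro: 0 ⇒ (c0=2, c1=2, c2=0)
[Jacobi] macro 3: S0 reads c0=2 → after 1×micro: 1; S1 reads c0=2 → after 1×micro: 5; S2 reads c1=2 → after 1×micro: 4 ⇒ (c0=1, c1=5, c2=4)
[Jacobi] macro 4: S0 reads c0=1 → after 1×micro: 3; S1 reads c0=1 → after 1×micro: -2; S2 reads c1=5 → after 1×micro: 10 ⇒ (c0=3, c1=-2, c2=10)
[Jacobi] macro 5: S0 reads c0=3 → after 1×micro: 0; S1 reads c0=3 → after 1×micro: -2; S2 reads c1=-2 → after 1×micro: -4 ⇒ (c0=0, c1=-2, c2=-4)
[Jacobi] macro 6: S0 reads c0=0 → after 1×micro: 4; S1 reads c0=0 → after 1×micro: 0; S2 reads c1=-2 → after 1×micro: -4 ⇒ (c0=4, c1=0, c2=-4)
[Jacobi] macro 7: S0 reads c0=4 → after 1×micro: 2; S1 reads c0=4 → after 1×micro: 2; S2 reads c1=0 → after 1×micro: 0 ⇒ (c0=2, c1=2, c2=0)
[Gauss-Seidel] macro 1: S0 reads c0=0 → after 1×micro: 4; S1 reads c0=4 → after 1×micro: 2; S2 reads c1=2 → after 1×micro: 4 ⇒ (c0=4, c1=2, c2=4)
[Gauss-Seidel] macro 2: S0 reads c0=4 → after 1×micro: 2; S1 reads c0=2 → after 1×micro: 5; S2 reads c1=5 → after 1×micro: 10 ⇒ (c0=2, c1=5, c2=10)
[Gauss-Seidel] macro 3: S0 reads c0=2 → after 1×micro: 1; S1 reads c0=1 → after 1×micro: -2; S2 reads c1=-2 → after 1×micro: -4 ⇒ (c0=1, c1=-2, c2=-4)
[Gauss-Seidel] macro 4: S0 reads c0=1 → after 1×micro: 3; S1 reads c0=3 → after 1×micro: -2; S2 reads c1=-2 → after 1×micro: -4 ⇒ (c0=3, c1=-2, c2=-4)
[Gauss-Seidel] macro 5: S0 reads c0=3 → after 1×micro: 0; S1 reads c0=0 → after 1×micro: 0; S2 reads c1=0 → after 1×micro: 0 ⇒ (c0=0, c1=0, c2=0)
[Gauss-Seidel] macro 6: S0 reads c0=0 → after 1×micro: 4; S1 reads c0=4 → after 1×micro: 2; S2 reads c1=2 → after 1×micro: 4 ⇒ (c0=4, c1=2, c2=4)
[Gauss-Seidel] macro 7: S0 reads c0=4 → after 1×micro: 2; S1 reads c0=2 → after 1×micro: 5; S2 reads c1=5 → after 1×micro: 10 ⇒ (c0=2, c1=5, c2=10)

first divergence at macro-step: 1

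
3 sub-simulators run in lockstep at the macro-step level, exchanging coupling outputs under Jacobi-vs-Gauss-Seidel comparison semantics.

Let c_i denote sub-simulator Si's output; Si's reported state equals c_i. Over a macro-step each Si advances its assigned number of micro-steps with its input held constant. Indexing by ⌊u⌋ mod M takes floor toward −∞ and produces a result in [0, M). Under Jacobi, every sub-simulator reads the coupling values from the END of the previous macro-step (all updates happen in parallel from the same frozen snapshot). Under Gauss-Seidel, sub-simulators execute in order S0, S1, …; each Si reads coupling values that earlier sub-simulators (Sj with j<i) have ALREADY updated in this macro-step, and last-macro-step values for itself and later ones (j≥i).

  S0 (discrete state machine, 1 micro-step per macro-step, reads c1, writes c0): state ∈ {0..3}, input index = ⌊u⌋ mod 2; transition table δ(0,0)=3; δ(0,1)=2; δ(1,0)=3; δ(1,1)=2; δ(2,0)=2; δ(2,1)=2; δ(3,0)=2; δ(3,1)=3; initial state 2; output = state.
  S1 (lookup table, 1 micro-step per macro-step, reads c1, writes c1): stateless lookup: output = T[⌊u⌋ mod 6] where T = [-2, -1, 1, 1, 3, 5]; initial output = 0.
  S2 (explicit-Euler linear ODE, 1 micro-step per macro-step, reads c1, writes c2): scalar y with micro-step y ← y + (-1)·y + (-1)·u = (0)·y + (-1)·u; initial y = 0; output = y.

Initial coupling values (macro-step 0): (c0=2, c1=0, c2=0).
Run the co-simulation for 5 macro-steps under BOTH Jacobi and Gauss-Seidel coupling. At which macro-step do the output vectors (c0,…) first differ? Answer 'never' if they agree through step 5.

first divergence at macro-step: 1

[Jacobi] macro 1: S0 reads c1=0 → after 1×micro: 2; S1 reads c1=0 → after 1×micro: -2; S2 reads c1=0 → after 1×micro: 0 ⇒ (c0=2, c1=-2, c2=0)
[Jacobi] macro 2: S0 reads c1=-2 → after 1×micro: 2; S1 reads c1=-2 → after 1×micro: 3; S2 reads c1=-2 → after 1×micro: 2 ⇒ (c0=2, c1=3, c2=2)
[Jacobi] macro 3: S0 reads c1=3 → after 1×micro: 2; S1 reads c1=3 → after 1×micro: 1; S2 reads c1=3 → after 1×micro: -3 ⇒ (c0=2, c1=1, c2=-3)
[Jacobi] macro 4: S0 reads c1=1 → after 1×micro: 2; S1 reads c1=1 → after 1×micro: -1; S2 reads c1=1 → after 1×micro: -1 ⇒ (c0=2, c1=-1, c2=-1)
[Jacobi] macro 5: S0 reads c1=-1 → after 1×micro: 2; S1 reads c1=-1 → after 1×micro: 5; S2 reads c1=-1 → after 1×micro: 1 ⇒ (c0=2, c1=5, c2=1)
[Gauss-Seidel] macro 1: S0 reads c1=0 → after 1×micro: 2; S1 reads c1=0 → after 1×micro: -2; S2 reads c1=-2 → after 1×micro: 2 ⇒ (c0=2, c1=-2, c2=2)
[Gauss-Seidel] macro 2: S0 reads c1=-2 → after 1×micro: 2; S1 reads c1=-2 → after 1×micro: 3; S2 reads c1=3 → after 1×micro: -3 ⇒ (c0=2, c1=3, c2=-3)
[Gauss-Seidel] macro 3: S0 reads c1=3 → after 1×micro: 2; S1 reads c1=3 → after 1×micro: 1; S2 reads c1=1 → after 1×micro: -1 ⇒ (c0=2, c1=1, c2=-1)
[Gauss-Seidel] macro 4: S0 reads c1=1 → after 1×micro: 2; S1 reads c1=1 → after 1×micro: -1; S2 reads c1=-1 → after 1×micro: 1 ⇒ (c0=2, c1=-1, c2=1)
[Gauss-Seidel] macro 5: S0 reads c1=-1 → after 1×micro: 2; S1 reads c1=-1 → after 1×micro: 5; S2 reads c1=5 → after 1×micro: -5 ⇒ (c0=2, c1=5, c2=-5)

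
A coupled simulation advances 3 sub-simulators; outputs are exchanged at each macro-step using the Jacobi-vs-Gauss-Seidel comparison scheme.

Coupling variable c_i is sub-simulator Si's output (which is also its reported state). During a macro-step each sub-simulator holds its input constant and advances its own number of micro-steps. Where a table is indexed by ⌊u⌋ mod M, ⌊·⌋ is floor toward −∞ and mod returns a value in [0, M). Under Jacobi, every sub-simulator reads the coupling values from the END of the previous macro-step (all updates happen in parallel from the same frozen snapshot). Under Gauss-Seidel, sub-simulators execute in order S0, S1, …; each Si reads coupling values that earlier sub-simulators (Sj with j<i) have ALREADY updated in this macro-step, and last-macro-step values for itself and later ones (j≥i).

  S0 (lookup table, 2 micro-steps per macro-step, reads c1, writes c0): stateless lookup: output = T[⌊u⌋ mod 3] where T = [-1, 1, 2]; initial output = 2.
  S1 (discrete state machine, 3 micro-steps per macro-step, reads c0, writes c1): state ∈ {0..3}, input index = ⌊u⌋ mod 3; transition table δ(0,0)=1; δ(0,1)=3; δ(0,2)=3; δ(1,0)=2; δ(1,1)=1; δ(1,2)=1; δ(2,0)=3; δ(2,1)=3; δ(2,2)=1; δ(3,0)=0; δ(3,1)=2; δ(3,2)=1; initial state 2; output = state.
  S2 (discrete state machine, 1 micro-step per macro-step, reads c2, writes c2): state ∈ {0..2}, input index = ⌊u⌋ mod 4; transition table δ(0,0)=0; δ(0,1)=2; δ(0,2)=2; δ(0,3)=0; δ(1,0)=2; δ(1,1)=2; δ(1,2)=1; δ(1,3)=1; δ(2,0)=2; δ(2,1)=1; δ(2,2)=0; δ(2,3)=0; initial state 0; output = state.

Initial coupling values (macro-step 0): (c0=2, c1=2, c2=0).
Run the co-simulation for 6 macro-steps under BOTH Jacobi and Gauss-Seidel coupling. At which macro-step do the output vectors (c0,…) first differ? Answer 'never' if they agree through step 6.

first divergence at macro-step: never

[Jacobi] macro 1: S0 reads c1=2 → after 2×micro: 2; S1 reads c0=2 → after 3×micro: 1; S2 reads c2=0 → after 1×micro: 0 ⇒ (c0=2, c1=1, c2=0)
[Jacobi] macro 2: S0 reads c1=1 → after 2×micro: 1; S1 reads c0=2 → after 3×micro: 1; S2 reads c2=0 → after 1×micro: 0 ⇒ (c0=1, c1=1, c2=0)
[Jacobi] macro 3: S0 reads c1=1 → after 2×micro: 1; S1 reads c0=1 → after 3×micro: 1; S2 reads c2=0 → after 1×micro: 0 ⇒ (c0=1, c1=1, c2=0)
[Jacobi] macro 4: S0 reads c1=1 → after 2×micro: 1; S1 reads c0=1 → after 3×micro: 1; S2 reads c2=0 → after 1×micro: 0 ⇒ (c0=1, c1=1, c2=0)
[Jacobi] macro 5: S0 reads c1=1 → after 2×micro: 1; S1 reads c0=1 → after 3×micro: 1; S2 reads c2=0 → after 1×micro: 0 ⇒ (c0=1, c1=1, c2=0)
[Jacobi] macro 6: S0 reads c1=1 → after 2×micro: 1; S1 reads c0=1 → after 3×micro: 1; S2 reads c2=0 → after 1×micro: 0 ⇒ (c0=1, c1=1, c2=0)
[Gauss-Seidel] macro 1: S0 reads c1=2 → after 2×micro: 2; S1 reads c0=2 → after 3×micro: 1; S2 reads c2=0 → after 1×micro: 0 ⇒ (c0=2, c1=1, c2=0)
[Gauss-Seidel] macro 2: S0 reads c1=1 → after 2×micro: 1; S1 reads c0=1 → after 3×micro: 1; S2 reads c2=0 → after 1×micro: 0 ⇒ (c0=1, c1=1, c2=0)
[Gauss-Seidel] macro 3: S0 reads c1=1 → after 2×micro: 1; S1 reads c0=1 → after 3×micro: 1; S2 reads c2=0 → after 1×micro: 0 ⇒ (c0=1, c1=1, c2=0)
[Gauss-Seidel] macro 4: S0 reads c1=1 → after 2×micro: 1; S1 reads c0=1 → after 3×micro: 1; S2 reads c2=0 → after 1×micro: 0 ⇒ (c0=1, c1=1, c2=0)
[Gauss-Seidel] macro 5: S0 reads c1=1 → after 2×micro: 1; S1 reads c0=1 → after 3×micro: 1; S2 reads c2=0 → after 1×micro: 0 ⇒ (c0=1, c1=1, c2=0)
[Gauss-Seidel] macro 6: S0 reads c1=1 → after 2×micro: 1; S1 reads c0=1 → after 3×micro: 1; S2 reads c2=0 → after 1×micro: 0 ⇒ (c0=1, c1=1, c2=0)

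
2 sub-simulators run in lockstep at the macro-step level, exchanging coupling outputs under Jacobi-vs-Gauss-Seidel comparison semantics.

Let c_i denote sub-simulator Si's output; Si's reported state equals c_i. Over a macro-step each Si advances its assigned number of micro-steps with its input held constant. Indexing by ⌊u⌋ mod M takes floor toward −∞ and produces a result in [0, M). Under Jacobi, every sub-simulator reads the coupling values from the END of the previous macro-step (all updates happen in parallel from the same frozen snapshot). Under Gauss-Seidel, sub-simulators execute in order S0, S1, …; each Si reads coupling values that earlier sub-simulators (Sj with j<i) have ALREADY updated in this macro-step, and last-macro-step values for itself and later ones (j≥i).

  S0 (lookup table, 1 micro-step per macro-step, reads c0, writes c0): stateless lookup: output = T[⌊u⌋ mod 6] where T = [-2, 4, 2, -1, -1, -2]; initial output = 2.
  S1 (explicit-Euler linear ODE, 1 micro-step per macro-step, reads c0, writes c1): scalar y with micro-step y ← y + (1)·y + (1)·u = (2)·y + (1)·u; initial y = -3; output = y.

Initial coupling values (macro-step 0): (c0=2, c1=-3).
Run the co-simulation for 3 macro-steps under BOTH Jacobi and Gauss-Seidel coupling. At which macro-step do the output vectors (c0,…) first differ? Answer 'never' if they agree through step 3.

first divergence at macro-step: never

[Jacobi] macro 1: S0 reads c0=2 → after 1×micro: 2; S1 reads c0=2 → after 1×micro: -4 ⇒ (c0=2, c1=-4)
[Jacobi] macro 2: S0 reads c0=2 → after 1×micro: 2; S1 reads c0=2 → after 1×micro: -6 ⇒ (c0=2, c1=-6)
[Jacobi] macro 3: S0 reads c0=2 → after 1×micro: 2; S1 reads c0=2 → after 1×micro: -10 ⇒ (c0=2, c1=-10)
[Gauss-Seidel] macro 1: S0 reads c0=2 → after 1×micro: 2; S1 reads c0=2 → after 1×micro: -4 ⇒ (c0=2, c1=-4)
[Gauss-Seidel] macro 2: S0 reads c0=2 → after 1×micro: 2; S1 reads c0=2 → after 1×micro: -6 ⇒ (c0=2, c1=-6)
[Gauss-Seidel] macro 3: S0 reads c0=2 → after 1×micro: 2; S1 reads c0=2 → after 1×micro: -10 ⇒ (c0=2, c1=-10)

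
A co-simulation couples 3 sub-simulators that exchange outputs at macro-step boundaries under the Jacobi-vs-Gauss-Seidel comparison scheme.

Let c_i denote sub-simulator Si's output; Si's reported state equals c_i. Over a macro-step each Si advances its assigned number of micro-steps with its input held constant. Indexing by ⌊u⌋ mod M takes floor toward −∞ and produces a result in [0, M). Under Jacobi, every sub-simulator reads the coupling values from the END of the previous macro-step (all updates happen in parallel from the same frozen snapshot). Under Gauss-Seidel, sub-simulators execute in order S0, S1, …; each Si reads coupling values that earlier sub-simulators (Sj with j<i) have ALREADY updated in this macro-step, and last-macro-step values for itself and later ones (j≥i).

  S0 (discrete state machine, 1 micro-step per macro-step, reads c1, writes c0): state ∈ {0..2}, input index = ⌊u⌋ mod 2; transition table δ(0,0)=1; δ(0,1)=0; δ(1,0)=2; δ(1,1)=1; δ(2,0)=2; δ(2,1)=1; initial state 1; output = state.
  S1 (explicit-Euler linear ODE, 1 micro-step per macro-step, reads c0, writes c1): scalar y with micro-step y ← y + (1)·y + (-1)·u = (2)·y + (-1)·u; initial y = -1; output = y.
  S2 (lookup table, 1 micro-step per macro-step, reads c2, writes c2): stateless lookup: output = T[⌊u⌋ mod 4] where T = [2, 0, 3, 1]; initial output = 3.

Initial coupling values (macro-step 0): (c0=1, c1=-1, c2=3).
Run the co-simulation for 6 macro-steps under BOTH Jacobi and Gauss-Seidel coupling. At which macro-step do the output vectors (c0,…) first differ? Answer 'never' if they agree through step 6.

[Jacobi] macro 1: S0 reads c1=-1 → after 1×micro: 1; S1 reads c0=1 → after 1×micro: -3; S2 reads c2=3 → after 1×micro: 1 ⇒ (c0=1, c1=-3, c2=1)
[Jacobi] macro 2: S0 reads c1=-3 → after 1×micro: 1; S1 reads c0=1 → after 1×micro: -7; S2 reads c2=1 → after 1×micro: 0 ⇒ (c0=1, c1=-7, c2=0)
[Jacobi] macro 3: S0 reads c1=-7 → after 1×micro: 1; S1 reads c0=1 → after 1×micro: -15; S2 reads c2=0 → after 1×micro: 2 ⇒ (c0=1, c1=-15, c2=2)
[Jacobi] macro 4: S0 reads c1=-15 → after 1×micro: 1; S1 reads c0=1 → after 1×micro: -31; S2 reads c2=2 → after 1×micro: 3 ⇒ (c0=1, c1=-31, c2=3)
[Jacobi] macro 5: S0 reads c1=-31 → after 1×micro: 1; S1 reads c0=1 → after 1×micro: -63; S2 reads c2=3 → after 1×micro: 1 ⇒ (c0=1, c1=-63, c2=1)
[Jacobi] macro 6: S0 reads c1=-63 → after 1×micro: 1; S1 reads c0=1 → after 1×micro: -127; S2 reads c2=1 → after 1×micro: 0 ⇒ (c0=1, c1=-127, c2=0)
[Gauss-Seidel] macro 1: S0 reads c1=-1 → after 1×micro: 1; S1 reads c0=1 → after 1×micro: -3; S2 reads c2=3 → after 1×micro: 1 ⇒ (c0=1, c1=-3, c2=1)
[Gauss-Seidel] macro 2: S0 reads c1=-3 → after 1×micro: 1; S1 reads c0=1 → after 1×micro: -7; S2 reads c2=1 → after 1×micro: 0 ⇒ (c0=1, c1=-7, c2=0)
[Gauss-Seidel] macro 3: S0 reads c1=-7 → after 1×micro: 1; S1 reads c0=1 → after 1×micro: -15; S2 reads c2=0 → after 1×micro: 2 ⇒ (c0=1, c1=-15, c2=2)
[Gauss-Seidel] macro 4: S0 reads c1=-15 → after 1×micro: 1; S1 reads c0=1 → after 1×micro: -31; S2 reads c2=2 → after 1×micro: 3 ⇒ (c0=1, c1=-31, c2=3)
[Gauss-Seidel] macro 5: S0 reads c1=-31 → after 1×micro: 1; S1 reads c0=1 → after 1×micro: -63; S2 reads c2=3 → after 1×micro: 1 ⇒ (c0=1, c1=-63, c2=1)
[Gauss-Seidel] macro 6: S0 reads c1=-63 → after 1×micro: 1; S1 reads c0=1 → after 1×micro: -127; S2 reads c2=1 → after 1×micro: 0 ⇒ (c0=1, c1=-127, c2=0)

first divergence at macro-step: never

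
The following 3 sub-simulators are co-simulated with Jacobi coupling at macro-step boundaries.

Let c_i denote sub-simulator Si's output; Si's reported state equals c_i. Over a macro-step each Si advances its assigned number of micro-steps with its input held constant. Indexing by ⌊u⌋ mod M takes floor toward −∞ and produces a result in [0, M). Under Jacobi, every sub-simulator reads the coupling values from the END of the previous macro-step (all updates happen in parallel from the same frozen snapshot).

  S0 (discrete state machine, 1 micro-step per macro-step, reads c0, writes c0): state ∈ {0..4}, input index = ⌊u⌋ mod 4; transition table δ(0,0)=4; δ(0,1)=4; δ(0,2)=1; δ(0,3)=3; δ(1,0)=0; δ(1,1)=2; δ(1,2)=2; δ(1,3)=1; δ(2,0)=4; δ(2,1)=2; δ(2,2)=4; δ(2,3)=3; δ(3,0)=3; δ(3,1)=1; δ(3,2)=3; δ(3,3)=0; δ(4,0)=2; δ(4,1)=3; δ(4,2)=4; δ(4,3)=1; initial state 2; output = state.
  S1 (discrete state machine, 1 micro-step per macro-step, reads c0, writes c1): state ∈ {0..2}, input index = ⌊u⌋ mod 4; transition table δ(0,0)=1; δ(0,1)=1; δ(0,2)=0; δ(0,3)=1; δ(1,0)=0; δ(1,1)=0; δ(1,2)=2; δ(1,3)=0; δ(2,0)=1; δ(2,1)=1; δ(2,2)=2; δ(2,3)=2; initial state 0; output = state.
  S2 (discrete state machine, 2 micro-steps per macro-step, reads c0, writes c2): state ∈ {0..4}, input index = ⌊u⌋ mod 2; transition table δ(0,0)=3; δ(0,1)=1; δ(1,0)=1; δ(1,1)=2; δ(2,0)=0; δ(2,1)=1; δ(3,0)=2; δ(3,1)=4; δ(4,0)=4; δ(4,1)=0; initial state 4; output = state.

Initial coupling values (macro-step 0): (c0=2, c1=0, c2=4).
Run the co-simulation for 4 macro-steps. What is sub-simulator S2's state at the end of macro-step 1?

S2 state at macro-step 1 = 4

macro 1: S0 reads c0=2 → after 1×micro: 4; S1 reads c0=2 → after 1×micro: 0; S2 reads c0=2 → after 2×micro: 4 ⇒ (c0=4, c1=0, c2=4)
macro 2: S0 reads c0=4 → after 1×micro: 2; S1 reads c0=4 → after 1×micro: 1; S2 reads c0=4 → after 2×micro: 4 ⇒ (c0=2, c1=1, c2=4)
macro 3: S0 reads c0=2 → after 1×micro: 4; S1 reads c0=2 → after 1×micro: 2; S2 reads c0=2 → after 2×micro: 4 ⇒ (c0=4, c1=2, c2=4)
macro 4: S0 reads c0=4 → after 1×micro: 2; S1 reads c0=4 → after 1×micro: 1; S2 reads c0=4 → after 2×micro: 4 ⇒ (c0=2, c1=1, c2=4)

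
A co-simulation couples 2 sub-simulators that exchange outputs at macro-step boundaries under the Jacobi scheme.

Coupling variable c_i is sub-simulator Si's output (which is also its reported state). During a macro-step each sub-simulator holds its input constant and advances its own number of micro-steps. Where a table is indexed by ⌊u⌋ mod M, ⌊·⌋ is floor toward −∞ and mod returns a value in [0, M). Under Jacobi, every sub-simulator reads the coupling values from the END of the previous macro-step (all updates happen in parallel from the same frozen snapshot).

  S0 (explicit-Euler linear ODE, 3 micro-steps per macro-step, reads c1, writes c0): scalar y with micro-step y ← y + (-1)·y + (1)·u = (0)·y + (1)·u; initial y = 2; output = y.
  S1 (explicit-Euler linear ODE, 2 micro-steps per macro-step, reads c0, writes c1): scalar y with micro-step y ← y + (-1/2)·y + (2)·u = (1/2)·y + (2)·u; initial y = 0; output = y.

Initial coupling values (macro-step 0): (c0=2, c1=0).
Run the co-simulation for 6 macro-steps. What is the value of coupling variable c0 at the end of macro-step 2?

macro 1: S0 reads c1=0 → after 3×micro: 0; S1 reads c0=2 → after 2×micro: 6 ⇒ (c0=0, c1=6)
macro 2: S0 reads c1=6 → after 3×micro: 6; S1 reads c0=0 → after 2×micro: 3/2 ⇒ (c0=6, c1=3/2)
macro 3: S0 reads c1=3/2 → after 3×micro: 3/2; S1 reads c0=6 → after 2×micro: 147/8 ⇒ (c0=3/2, c1=147/8)
macro 4: S0 reads c1=147/8 → after 3×micro: 147/8; S1 reads c0=3/2 → after 2×micro: 291/32 ⇒ (c0=147/8, c1=291/32)
macro 5: S0 reads c1=291/32 → after 3×micro: 291/32; S1 reads c0=147/8 → after 2×micro: 7347/128 ⇒ (c0=291/32, c1=7347/128)
macro 6: S0 reads c1=7347/128 → after 3×micro: 7347/128; S1 reads c0=291/32 → after 2×micro: 21315/512 ⇒ (c0=7347/128, c1=21315/512)

c0 at macro-step 2 = 6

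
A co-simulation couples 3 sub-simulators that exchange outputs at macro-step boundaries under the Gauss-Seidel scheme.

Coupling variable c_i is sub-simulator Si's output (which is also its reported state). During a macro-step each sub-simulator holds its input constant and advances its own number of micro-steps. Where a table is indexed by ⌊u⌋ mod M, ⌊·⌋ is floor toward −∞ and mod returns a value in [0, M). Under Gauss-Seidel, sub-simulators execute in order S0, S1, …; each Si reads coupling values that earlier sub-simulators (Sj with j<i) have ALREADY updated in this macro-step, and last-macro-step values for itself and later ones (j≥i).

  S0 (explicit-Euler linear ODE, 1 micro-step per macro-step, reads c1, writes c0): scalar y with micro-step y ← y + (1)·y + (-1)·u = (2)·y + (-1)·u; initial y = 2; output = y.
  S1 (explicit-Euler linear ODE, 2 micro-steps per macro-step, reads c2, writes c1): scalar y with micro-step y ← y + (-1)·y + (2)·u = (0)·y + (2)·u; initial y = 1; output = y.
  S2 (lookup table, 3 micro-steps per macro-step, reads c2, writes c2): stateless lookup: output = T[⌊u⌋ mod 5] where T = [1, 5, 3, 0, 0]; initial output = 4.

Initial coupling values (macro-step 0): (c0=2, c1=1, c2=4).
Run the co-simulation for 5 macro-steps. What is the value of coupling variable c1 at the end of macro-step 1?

macro 1: S0 reads c1=1 → after 1×micro: 3; S1 reads c2=4 → after 2×micro: 8; S2 reads c2=4 → after 3×micro: 0 ⇒ (c0=3, c1=8, c2=0)
macro 2: S0 reads c1=8 → after 1×micro: -2; S1 reads c2=0 → after 2×micro: 0; S2 reads c2=0 → after 3×micro: 1 ⇒ (c0=-2, c1=0, c2=1)
macro 3: S0 reads c1=0 → after 1×micro: -4; S1 reads c2=1 → after 2×micro: 2; S2 reads c2=1 → after 3×micro: 5 ⇒ (c0=-4, c1=2, c2=5)
macro 4: S0 reads c1=2 → after 1×micro: -10; S1 reads c2=5 → after 2×micro: 10; S2 reads c2=5 → after 3×micro: 1 ⇒ (c0=-10, c1=10, c2=1)
macro 5: S0 reads c1=10 → after 1×micro: -30; S1 reads c2=1 → after 2×micro: 2; S2 reads c2=1 → after 3×micro: 5 ⇒ (c0=-30, c1=2, c2=5)

c1 at macro-step 1 = 8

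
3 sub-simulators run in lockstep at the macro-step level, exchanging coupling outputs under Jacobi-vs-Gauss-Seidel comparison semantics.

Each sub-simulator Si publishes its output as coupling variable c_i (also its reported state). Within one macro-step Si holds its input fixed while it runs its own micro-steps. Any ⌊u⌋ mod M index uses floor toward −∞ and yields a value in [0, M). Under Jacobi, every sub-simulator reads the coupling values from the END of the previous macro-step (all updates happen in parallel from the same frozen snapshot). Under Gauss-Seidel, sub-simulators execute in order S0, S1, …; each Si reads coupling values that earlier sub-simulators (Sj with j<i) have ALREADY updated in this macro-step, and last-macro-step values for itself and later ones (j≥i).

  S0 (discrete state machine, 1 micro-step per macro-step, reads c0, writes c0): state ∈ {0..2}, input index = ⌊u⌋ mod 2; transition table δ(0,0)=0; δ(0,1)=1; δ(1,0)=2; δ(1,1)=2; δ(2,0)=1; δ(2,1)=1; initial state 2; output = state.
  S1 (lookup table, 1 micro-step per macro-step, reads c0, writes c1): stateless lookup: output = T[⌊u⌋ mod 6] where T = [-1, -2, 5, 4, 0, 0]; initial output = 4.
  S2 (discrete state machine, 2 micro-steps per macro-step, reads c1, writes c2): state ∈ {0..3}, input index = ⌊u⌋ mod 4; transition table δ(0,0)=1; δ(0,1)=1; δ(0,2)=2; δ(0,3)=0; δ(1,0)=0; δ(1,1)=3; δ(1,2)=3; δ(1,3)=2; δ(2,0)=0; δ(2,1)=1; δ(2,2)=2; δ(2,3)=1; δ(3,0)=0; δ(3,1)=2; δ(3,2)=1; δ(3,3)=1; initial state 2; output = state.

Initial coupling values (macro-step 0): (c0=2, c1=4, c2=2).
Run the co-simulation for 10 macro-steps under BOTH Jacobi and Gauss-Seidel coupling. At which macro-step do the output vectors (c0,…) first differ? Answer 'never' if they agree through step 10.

first divergence at macro-step: 1

[Jacobi] macro 1: S0 reads c0=2 → after 1×micro: 1; S1 reads c0=2 → after 1×micro: 5; S2 reads c1=4 → after 2×micro: 1 ⇒ (c0=1, c1=5, c2=1)
[Jacobi] macro 2: S0 reads c0=1 → after 1×micro: 2; S1 reads c0=1 → after 1×micro: -2; S2 reads c1=5 → after 2×micro: 2 ⇒ (c0=2, c1=-2, c2=2)
[Jacobi] macro 3: S0 reads c0=2 → after 1×micro: 1; S1 reads c0=2 → after 1×micro: 5; S2 reads c1=-2 → after 2×micro: 2 ⇒ (c0=1, c1=5, c2=2)
[Jacobi] macro 4: S0 reads c0=1 → after 1×micro: 2; S1 reads c0=1 → after 1×micro: -2; S2 reads c1=5 → after 2×micro: 3 ⇒ (c0=2, c1=-2, c2=3)
[Jacobi] macro 5: S0 reads c0=2 → after 1×micro: 1; S1 reads c0=2 → after 1×micro: 5; S2 reads c1=-2 → after 2×micro: 3 ⇒ (c0=1, c1=5, c2=3)
[Jacobi] macro 6: S0 reads c0=1 → after 1×micro: 2; S1 reads c0=1 → after 1×micro: -2; S2 reads c1=5 → after 2×micro: 1 ⇒ (c0=2, c1=-2, c2=1)
[Jacobi] macro 7: S0 reads c0=2 → after 1×micro: 1; S1 reads c0=2 → after 1×micro: 5; S2 reads c1=-2 → after 2×micro: 1 ⇒ (c0=1, c1=5, c2=1)
[Jacobi] macro 8: S0 reads c0=1 → after 1×micro: 2; S1 reads c0=1 → after 1×micro: -2; S2 reads c1=5 → after 2×micro: 2 ⇒ (c0=2, c1=-2, c2=2)
[Jacobi] macro 9: S0 reads c0=2 → after 1×micro: 1; S1 reads c0=2 → after 1×micro: 5; S2 reads c1=-2 → after 2×micro: 2 ⇒ (c0=1, c1=5, c2=2)
[Jacobi] macro 10: S0 reads c0=1 → after 1×micro: 2; S1 reads c0=1 → after 1×micro: -2; S2 reads c1=5 → after 2×micro: 3 ⇒ (c0=2, c1=-2, c2=3)
[Gauss-Seidel] macro 1: S0 reads c0=2 → after 1×micro: 1; S1 reads c0=1 → after 1×micro: -2; S2 reads c1=-2 → after 2×micro: 2 ⇒ (c0=1, c1=-2, c2=2)
[Gauss-Seidel] macro 2: S0 reads c0=1 → after 1×micro: 2; S1 reads c0=2 → after 1×micro: 5; S2 reads c1=5 → after 2×micro: 3 ⇒ (c0=2, c1=5, c2=3)
[Gauss-Seidel] macro 3: S0 reads c0=2 → after 1×micro: 1; S1 reads c0=1 → after 1×micro: -2; S2 reads c1=-2 → after 2×micro: 3 ⇒ (c0=1, c1=-2, c2=3)
[Gauss-Seidel] macro 4: S0 reads c0=1 → after 1×micro: 2; S1 reads c0=2 → after 1×micro: 5; S2 reads c1=5 → after 2×micro: 1 ⇒ (c0=2, c1=5, c2=1)
[Gauss-Seidel] macro 5: S0 reads c0=2 → after 1×micro: 1; S1 reads c0=1 → after 1×micro: -2; S2 reads c1=-2 → after 2×micro: 1 ⇒ (c0=1, c1=-2, c2=1)
[Gauss-Seidel] macro 6: S0 reads c0=1 → after 1×micro: 2; S1 reads c0=2 → after 1×micro: 5; S2 reads c1=5 → after 2×micro: 2 ⇒ (c0=2, c1=5, c2=2)
[Gauss-Seidel] macro 7: S0 reads c0=2 → after 1×micro: 1; S1 reads c0=1 → after 1×micro: -2; S2 reads c1=-2 → after 2×micro: 2 ⇒ (c0=1, c1=-2, c2=2)
[Gauss-Seidel] macro 8: S0 reads c0=1 → after 1×micro: 2; S1 reads c0=2 → after 1×micro: 5; S2 reads c1=5 → after 2×micro: 3 ⇒ (c0=2, c1=5, c2=3)
[Gauss-Seidel] macro 9: S0 reads c0=2 → after 1×micro: 1; S1 reads c0=1 → after 1×micro: -2; S2 reads c1=-2 → after 2×micro: 3 ⇒ (c0=1, c1=-2, c2=3)
[Gauss-Seidel] macro 10: S0 reads c0=1 → after 1×micro: 2; S1 reads c0=2 → after 1×micro: 5; S2 reads c1=5 → after 2×micro: 1 ⇒ (c0=2, c1=5, c2=1)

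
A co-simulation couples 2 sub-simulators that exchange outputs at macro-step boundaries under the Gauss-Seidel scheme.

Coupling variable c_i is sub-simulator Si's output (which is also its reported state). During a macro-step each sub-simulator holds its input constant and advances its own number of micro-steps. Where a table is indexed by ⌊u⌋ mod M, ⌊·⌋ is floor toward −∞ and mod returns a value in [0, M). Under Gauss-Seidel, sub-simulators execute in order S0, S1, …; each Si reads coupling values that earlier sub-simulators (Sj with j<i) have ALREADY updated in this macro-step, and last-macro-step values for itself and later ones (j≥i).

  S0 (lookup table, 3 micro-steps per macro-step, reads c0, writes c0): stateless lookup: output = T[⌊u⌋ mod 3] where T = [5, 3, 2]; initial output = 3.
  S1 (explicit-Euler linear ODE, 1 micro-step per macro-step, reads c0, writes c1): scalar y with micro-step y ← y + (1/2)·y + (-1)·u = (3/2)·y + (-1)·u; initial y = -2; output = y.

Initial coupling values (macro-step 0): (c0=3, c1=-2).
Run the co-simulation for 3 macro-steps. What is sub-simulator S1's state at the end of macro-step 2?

macro 1: S0 reads c0=3 → after 3×micro: 5; S1 reads c0=5 → after 1×micro: -8 ⇒ (c0=5, c1=-8)
macro 2: S0 reads c0=5 → after 3×micro: 2; S1 reads c0=2 → after 1×micro: -14 ⇒ (c0=2, c1=-14)
macro 3: S0 reads c0=2 → after 3×micro: 2; S1 reads c0=2 → after 1×micro: -23 ⇒ (c0=2, c1=-23)

S1 state at macro-step 2 = -14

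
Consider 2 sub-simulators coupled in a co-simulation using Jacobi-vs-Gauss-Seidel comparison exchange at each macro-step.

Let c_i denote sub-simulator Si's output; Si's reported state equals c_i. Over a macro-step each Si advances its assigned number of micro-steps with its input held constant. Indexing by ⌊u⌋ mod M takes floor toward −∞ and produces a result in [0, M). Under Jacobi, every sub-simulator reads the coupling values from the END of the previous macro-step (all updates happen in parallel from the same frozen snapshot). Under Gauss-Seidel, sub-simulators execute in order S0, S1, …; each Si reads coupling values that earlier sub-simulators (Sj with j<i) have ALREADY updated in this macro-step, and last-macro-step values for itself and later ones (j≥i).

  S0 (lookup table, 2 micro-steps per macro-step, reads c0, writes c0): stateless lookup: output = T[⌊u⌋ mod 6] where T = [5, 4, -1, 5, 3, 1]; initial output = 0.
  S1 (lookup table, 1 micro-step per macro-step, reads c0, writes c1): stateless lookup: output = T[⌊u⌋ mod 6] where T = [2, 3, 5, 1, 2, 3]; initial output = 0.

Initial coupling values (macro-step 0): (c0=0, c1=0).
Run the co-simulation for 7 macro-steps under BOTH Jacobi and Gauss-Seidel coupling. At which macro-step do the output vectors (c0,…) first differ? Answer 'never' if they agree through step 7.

[Jacobi] macro 1: S0 reads c0=0 → after 2×micro: 5; S1 reads c0=0 → after 1×micro: 2 ⇒ (c0=5, c1=2)
[Jacobi] macro 2: S0 reads c0=5 → after 2×micro: 1; S1 reads c0=5 → after 1×micro: 3 ⇒ (c0=1, c1=3)
[Jacobi] macro 3: S0 reads c0=1 → after 2×micro: 4; S1 reads c0=1 → after 1×micro: 3 ⇒ (c0=4, c1=3)
[Jacobi] macro 4: S0 reads c0=4 → after 2×micro: 3; S1 reads c0=4 → after 1×micro: 2 ⇒ (c0=3, c1=2)
[Jacobi] macro 5: S0 reads c0=3 → after 2×micro: 5; S1 reads c0=3 → after 1×micro: 1 ⇒ (c0=5, c1=1)
[Jacobi] macro 6: S0 reads c0=5 → after 2×micro: 1; S1 reads c0=5 → after 1×micro: 3 ⇒ (c0=1, c1=3)
[Jacobi] macro 7: S0 reads c0=1 → after 2×micro: 4; S1 reads c0=1 → after 1×micro: 3 ⇒ (c0=4, c1=3)
[Gauss-Seidel] macro 1: S0 reads c0=0 → after 2×micro: 5; S1 reads c0=5 → after 1×micro: 3 ⇒ (c0=5, c1=3)
[Gauss-Seidel] macro 2: S0 reads c0=5 → after 2×micro: 1; S1 reads c0=1 → after 1×micro: 3 ⇒ (c0=1, c1=3)
[Gauss-Seidel] macro 3: S0 reads c0=1 → after 2×micro: 4; S1 reads c0=4 → after 1×micro: 2 ⇒ (c0=4, c1=2)
[Gauss-Seidel] macro 4: S0 reads c0=4 → after 2×micro: 3; S1 reads c0=3 → after 1×micro: 1 ⇒ (c0=3, c1=1)
[Gauss-Seidel] macro 5: S0 reads c0=3 → after 2×micro: 5; S1 reads c0=5 → after 1×micro: 3 ⇒ (c0=5, c1=3)
[Gauss-Seidel] macro 6: S0 reads c0=5 → after 2×micro: 1; S1 reads c0=1 → after 1×micro: 3 ⇒ (c0=1, c1=3)
[Gauss-Seidel] macro 7: S0 reads c0=1 → after 2×micro: 4; S1 reads c0=4 → after 1×micro: 2 ⇒ (c0=4, c1=2)

first divergence at macro-step: 1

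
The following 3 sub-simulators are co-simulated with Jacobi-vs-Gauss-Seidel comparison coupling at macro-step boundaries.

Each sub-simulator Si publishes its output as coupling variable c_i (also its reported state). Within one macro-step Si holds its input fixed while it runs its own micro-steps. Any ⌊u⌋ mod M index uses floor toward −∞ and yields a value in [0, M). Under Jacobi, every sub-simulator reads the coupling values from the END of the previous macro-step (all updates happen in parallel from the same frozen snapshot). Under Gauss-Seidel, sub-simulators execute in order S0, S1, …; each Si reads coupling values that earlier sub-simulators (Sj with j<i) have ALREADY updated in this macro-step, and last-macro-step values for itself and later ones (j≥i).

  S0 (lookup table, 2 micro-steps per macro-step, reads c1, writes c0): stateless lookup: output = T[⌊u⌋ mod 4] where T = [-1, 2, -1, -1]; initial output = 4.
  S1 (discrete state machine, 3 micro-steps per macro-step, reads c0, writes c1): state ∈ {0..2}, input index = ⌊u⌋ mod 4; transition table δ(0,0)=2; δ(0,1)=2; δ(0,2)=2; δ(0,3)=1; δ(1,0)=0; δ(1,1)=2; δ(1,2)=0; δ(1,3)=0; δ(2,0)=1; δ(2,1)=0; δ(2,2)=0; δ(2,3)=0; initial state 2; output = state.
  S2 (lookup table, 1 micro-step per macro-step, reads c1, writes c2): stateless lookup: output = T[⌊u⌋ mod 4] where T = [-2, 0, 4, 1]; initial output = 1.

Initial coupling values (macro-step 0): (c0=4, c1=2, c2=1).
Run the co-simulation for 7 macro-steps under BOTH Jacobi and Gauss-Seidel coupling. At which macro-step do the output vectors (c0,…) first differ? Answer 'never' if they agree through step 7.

[Jacobi] macro 1: S0 reads c1=2 → after 2×micro: -1; S1 reads c0=4 → after 3×micro: 2; S2 reads c1=2 → after 1×micro: 4 ⇒ (c0=-1, c1=2, c2=4)
[Jacobi] macro 2: S0 reads c1=2 → after 2×micro: -1; S1 reads c0=-1 → after 3×micro: 0; S2 reads c1=2 → after 1×micro: 4 ⇒ (c0=-1, c1=0, c2=4)
[Jacobi] macro 3: S0 reads c1=0 → after 2×micro: -1; S1 reads c0=-1 → after 3×micro: 1; S2 reads c1=0 → after 1×micro: -2 ⇒ (c0=-1, c1=1, c2=-2)
[Jacobi] macro 4: S0 reads c1=1 → after 2×micro: 2; S1 reads c0=-1 → after 3×micro: 0; S2 reads c1=1 → after 1×micro: 0 ⇒ (c0=2, c1=0, c2=0)
[Jacobi] macro 5: S0 reads c1=0 → after 2×micro: -1; S1 reads c0=2 → after 3×micro: 2; S2 reads c1=0 → after 1×micro: -2 ⇒ (c0=-1, c1=2, c2=-2)
[Jacobi] macro 6: S0 reads c1=2 → after 2×micro: -1; S1 reads c0=-1 → after 3×micro: 0; S2 reads c1=2 → after 1×micro: 4 ⇒ (c0=-1, c1=0, c2=4)
[Jacobi] macro 7: S0 reads c1=0 → after 2×micro: -1; S1 reads c0=-1 → after 3×micro: 1; S2 reads c1=0 → after 1×micro: -2 ⇒ (c0=-1, c1=1, c2=-2)
[Gauss-Seidel] macro 1: S0 reads c1=2 → after 2×micro: -1; S1 reads c0=-1 → after 3×micro: 0; S2 reads c1=0 → after 1×micro: -2 ⇒ (c0=-1, c1=0, c2=-2)
[Gauss-Seidel] macro 2: S0 reads c1=0 → after 2×micro: -1; S1 reads c0=-1 → after 3×micro: 1; S2 reads c1=1 → after 1×micro: 0 ⇒ (c0=-1, c1=1, c2=0)
[Gauss-Seidel] macro 3: S0 reads c1=1 → after 2×micro: 2; S1 reads c0=2 → after 3×micro: 0; S2 reads c1=0 → after 1×micro: -2 ⇒ (c0=2, c1=0, c2=-2)
[Gauss-Seidel] macro 4: S0 reads c1=0 → after 2×micro: -1; S1 reads c0=-1 → after 3×micro: 1; S2 reads c1=1 → after 1×micro: 0 ⇒ (c0=-1, c1=1, c2=0)
[Gauss-Seidel] macro 5: S0 reads c1=1 → after 2×micro: 2; S1 reads c0=2 → after 3×micro: 0; S2 reads c1=0 → after 1×micro: -2 ⇒ (c0=2, c1=0, c2=-2)
[Gauss-Seidel] macro 6: S0 reads c1=0 → after 2×micro: -1; S1 reads c0=-1 → after 3×micro: 1; S2 reads c1=1 → after 1×micro: 0 ⇒ (c0=-1, c1=1, c2=0)
[Gauss-Seidel] macro 7: S0 reads c1=1 → after 2×micro: 2; S1 reads c0=2 → after 3×micro: 0; S2 reads c1=0 → after 1×micro: -2 ⇒ (c0=2, c1=0, c2=-2)

first divergence at macro-step: 1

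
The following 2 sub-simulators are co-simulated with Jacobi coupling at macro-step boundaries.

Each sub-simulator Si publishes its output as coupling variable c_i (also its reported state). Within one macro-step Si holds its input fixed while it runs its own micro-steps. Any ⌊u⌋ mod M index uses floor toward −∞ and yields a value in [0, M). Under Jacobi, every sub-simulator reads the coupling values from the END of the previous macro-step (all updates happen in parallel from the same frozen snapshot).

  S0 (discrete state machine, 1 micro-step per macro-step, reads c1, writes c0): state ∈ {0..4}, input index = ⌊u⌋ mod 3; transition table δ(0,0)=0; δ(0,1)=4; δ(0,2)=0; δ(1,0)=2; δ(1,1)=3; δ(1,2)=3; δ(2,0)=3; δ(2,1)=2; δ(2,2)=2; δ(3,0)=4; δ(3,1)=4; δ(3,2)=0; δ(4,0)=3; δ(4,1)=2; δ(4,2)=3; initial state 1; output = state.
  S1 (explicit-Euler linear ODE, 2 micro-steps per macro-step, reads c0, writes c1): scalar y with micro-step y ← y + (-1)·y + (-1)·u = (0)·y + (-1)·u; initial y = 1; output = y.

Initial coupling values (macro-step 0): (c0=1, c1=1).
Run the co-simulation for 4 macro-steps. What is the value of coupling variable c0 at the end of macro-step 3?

macro 1: S0 reads c1=1 → after 1×micro: 3; S1 reads c0=1 → after 2×micro: -1 ⇒ (c0=3, c1=-1)
macro 2: S0 reads c1=-1 → after 1×micro: 0; S1 reads c0=3 → after 2×micro: -3 ⇒ (c0=0, c1=-3)
macro 3: S0 reads c1=-3 → after 1×micro: 0; S1 reads c0=0 → after 2×micro: 0 ⇒ (c0=0, c1=0)
macro 4: S0 reads c1=0 → after 1×micro: 0; S1 reads c0=0 → after 2×micro: 0 ⇒ (c0=0, c1=0)

c0 at macro-step 3 = 0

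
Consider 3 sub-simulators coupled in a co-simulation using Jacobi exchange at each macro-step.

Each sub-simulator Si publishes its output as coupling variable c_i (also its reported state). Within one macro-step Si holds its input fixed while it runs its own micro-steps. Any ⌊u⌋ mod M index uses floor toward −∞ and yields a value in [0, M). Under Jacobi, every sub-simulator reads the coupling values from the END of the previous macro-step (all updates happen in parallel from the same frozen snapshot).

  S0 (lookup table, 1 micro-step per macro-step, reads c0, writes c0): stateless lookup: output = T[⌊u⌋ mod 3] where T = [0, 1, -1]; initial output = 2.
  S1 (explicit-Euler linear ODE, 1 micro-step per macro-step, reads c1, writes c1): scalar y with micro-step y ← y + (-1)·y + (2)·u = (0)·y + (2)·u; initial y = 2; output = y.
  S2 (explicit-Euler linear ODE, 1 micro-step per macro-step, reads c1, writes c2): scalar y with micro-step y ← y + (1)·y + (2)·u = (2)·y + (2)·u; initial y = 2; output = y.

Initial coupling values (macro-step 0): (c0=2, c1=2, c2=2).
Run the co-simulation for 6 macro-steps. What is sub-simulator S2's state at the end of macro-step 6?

S2 state at macro-step 6 = 896

macro 1: S0 reads c0=2 → after 1×micro: -1; S1 reads c1=2 → after 1×micro: 4; S2 reads c1=2 → after 1×micro: 8 ⇒ (c0=-1, c1=4, c2=8)
macro 2: S0 reads c0=-1 → after 1×micro: -1; S1 reads c1=4 → after 1×micro: 8; S2 reads c1=4 → after 1×micro: 24 ⇒ (c0=-1, c1=8, c2=24)
macro 3: S0 reads c0=-1 → after 1×micro: -1; S1 reads c1=8 → after 1×micro: 16; S2 reads c1=8 → after 1×micro: 64 ⇒ (c0=-1, c1=16, c2=64)
macro 4: S0 reads c0=-1 → after 1×micro: -1; S1 reads c1=16 → after 1×micro: 32; S2 reads c1=16 → after 1×micro: 160 ⇒ (c0=-1, c1=32, c2=160)
macro 5: S0 reads c0=-1 → after 1×micro: -1; S1 reads c1=32 → after 1×micro: 64; S2 reads c1=32 → after 1×micro: 384 ⇒ (c0=-1, c1=64, c2=384)
macro 6: S0 reads c0=-1 → after 1×micro: -1; S1 reads c1=64 → after 1×micro: 128; S2 reads c1=64 → after 1×micro: 896 ⇒ (c0=-1, c1=128, c2=896)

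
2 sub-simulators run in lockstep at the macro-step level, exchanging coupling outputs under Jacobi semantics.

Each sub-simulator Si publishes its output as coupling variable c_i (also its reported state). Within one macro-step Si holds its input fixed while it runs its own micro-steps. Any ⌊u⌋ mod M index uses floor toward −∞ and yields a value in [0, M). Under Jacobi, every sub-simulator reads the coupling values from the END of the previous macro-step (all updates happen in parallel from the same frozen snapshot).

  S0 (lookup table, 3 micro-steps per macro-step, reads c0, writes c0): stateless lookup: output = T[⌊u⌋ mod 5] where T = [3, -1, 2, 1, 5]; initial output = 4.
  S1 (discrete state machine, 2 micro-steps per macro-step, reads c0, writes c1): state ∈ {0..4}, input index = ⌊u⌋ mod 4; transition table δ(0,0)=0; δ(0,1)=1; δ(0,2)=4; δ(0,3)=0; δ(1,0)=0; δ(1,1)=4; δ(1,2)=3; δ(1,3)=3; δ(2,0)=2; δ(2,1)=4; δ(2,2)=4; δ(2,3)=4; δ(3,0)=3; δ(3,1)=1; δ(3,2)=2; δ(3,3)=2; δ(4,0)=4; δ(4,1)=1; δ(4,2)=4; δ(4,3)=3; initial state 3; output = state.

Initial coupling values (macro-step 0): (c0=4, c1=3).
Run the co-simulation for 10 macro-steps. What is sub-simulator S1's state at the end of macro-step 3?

macro 1: S0 reads c0=4 → after 3×micro: 5; S1 reads c0=4 → after 2×micro: 3 ⇒ (c0=5, c1=3)
macro 2: S0 reads c0=5 → after 3×micro: 3; S1 reads c0=5 → after 2×micro: 4 ⇒ (c0=3, c1=4)
macro 3: S0 reads c0=3 → after 3×micro: 1; S1 reads c0=3 → after 2×micro: 2 ⇒ (c0=1, c1=2)
macro 4: S0 reads c0=1 → after 3×micro: -1; S1 reads c0=1 → after 2×micro: 1 ⇒ (c0=-1, c1=1)
macro 5: S0 reads c0=-1 → after 3×micro: 5; S1 reads c0=-1 → after 2×micro: 2 ⇒ (c0=5, c1=2)
macro 6: S0 reads c0=5 → after 3×micro: 3; S1 reads c0=5 → after 2×micro: 1 ⇒ (c0=3, c1=1)
macro 7: S0 reads c0=3 → after 3×micro: 1; S1 reads c0=3 → after 2×micro: 2 ⇒ (c0=1, c1=2)
macro 8: S0 reads c0=1 → after 3×micro: -1; S1 reads c0=1 → after 2×micro: 1 ⇒ (c0=-1, c1=1)
macro 9: S0 reads c0=-1 → after 3×micro: 5; S1 reads c0=-1 → after 2×micro: 2 ⇒ (c0=5, c1=2)
macro 10: S0 reads c0=5 → after 3×micro: 3; S1 reads c0=5 → after 2×micro: 1 ⇒ (c0=3, c1=1)

S1 state at macro-step 3 = 2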